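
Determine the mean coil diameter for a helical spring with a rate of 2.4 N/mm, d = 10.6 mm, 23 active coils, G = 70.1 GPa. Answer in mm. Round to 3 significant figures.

D = (Gd⁴/(8N_a·k))^(1/3) = (70.1×10³·10.6⁴/(8·23·2.4))^(1/3)
  = (2.00407e+06)^(1/3) = 126.0775 mm

126 mm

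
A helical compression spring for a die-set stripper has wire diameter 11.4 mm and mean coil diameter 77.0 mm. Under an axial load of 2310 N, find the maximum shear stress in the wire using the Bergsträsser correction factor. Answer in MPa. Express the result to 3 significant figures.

369 MPa

Spring index C = D/d = 77.0/11.4 = 6.7544
K_B = (4C+2)/(4C−3) = 29.018/24.018 = 1.2082
τ₀ = 8FD/(πd³) = 8·2310·77.0/(π·11.4³) = 1.42296e+06/4654.4 = 305.72 MPa
τ_max = K·τ₀ = 1.2082 × 305.72 = 369.37 MPa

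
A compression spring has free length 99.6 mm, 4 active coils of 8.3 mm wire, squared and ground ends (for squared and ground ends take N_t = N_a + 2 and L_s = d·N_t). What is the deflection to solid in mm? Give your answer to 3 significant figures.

49.8 mm

N_t = 6; L_s = 8.3·6 = 49.8 mm
δ_solid = L₀ − L_s = 99.6 − 49.8 = 49.8 mm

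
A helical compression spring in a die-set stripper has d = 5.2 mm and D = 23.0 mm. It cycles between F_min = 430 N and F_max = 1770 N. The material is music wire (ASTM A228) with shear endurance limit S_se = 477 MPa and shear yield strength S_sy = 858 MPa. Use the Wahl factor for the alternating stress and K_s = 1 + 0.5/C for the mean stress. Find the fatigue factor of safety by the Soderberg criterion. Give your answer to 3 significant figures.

C = D/d = 23.0/5.2 = 4.4231; K_W = (4C−1)/(4C−4)+0.615/C = 1.3581; K_s = 1+0.5/C = 1.1130
F_a = (F_max−F_min)/2 = 670 N; F_m = (F_max+F_min)/2 = 1100 N
τ_a = K_W·8F_aD/(πd³) = 1.3581 × 279.08 = 379.03 MPa
τ_m = K_s·8F_mD/(πd³) = 1.1130 × 458.2 = 509.99 MPa
Soderberg: 1/n_f = τ_a/S_se + τ_m/S_sy = 379.03/477 + 509.99/858 = 0.79462 + 0.59440 = 1.389
n_f = 1/1.389 = 0.7199

0.720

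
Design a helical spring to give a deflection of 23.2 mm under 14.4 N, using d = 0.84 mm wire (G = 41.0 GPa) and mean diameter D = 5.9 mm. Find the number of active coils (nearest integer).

Required rate k = F/δ = 14.4/23.2 = 0.62069 N/mm
N_a = Gd⁴/(8D³k) = (41.0×10³ × 0.84⁴)/(8 × 5.9³ × 0.62069)
    = 20412.7 / 1019.81 = 20.02 → 20 coils

20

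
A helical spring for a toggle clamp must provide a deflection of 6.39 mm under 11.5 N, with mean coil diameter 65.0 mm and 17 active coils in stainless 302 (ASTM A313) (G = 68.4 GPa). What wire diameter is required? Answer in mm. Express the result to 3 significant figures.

5.60 mm

Required rate k = F/δ = 11.5/6.39 = 1.7997 N/mm
d = (8D³N_a·k / G)^(1/4) = (8·65.0³·17·1.7997 / (68.4×10³))^0.25
  = (982.7)^0.25 = 5.5989 mm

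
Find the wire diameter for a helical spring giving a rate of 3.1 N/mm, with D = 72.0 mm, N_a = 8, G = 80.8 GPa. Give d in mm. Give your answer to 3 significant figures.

5.50 mm

d = (8D³N_a·k / G)^(1/4) = (8·72.0³·8·3.1 / (80.8×10³))^0.25
  = (916.49)^0.25 = 5.5021 mm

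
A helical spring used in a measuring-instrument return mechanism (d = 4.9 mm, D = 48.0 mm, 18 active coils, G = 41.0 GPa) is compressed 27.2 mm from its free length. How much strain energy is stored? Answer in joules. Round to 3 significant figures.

0.549 J

k = Gd⁴/(8D³N_a) = (41.0×10³)(4.9⁴)/(8·48.0³·18) = 1.4842 N/mm
U = ½kδ² = 0.5 × 1.4842 × 27.2² = 549.02 N·mm = 0.54902 J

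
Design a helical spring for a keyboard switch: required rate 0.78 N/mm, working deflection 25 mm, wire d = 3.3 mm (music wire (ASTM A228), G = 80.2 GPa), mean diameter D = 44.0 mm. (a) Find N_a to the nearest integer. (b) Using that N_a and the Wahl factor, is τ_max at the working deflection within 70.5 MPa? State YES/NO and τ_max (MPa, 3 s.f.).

N_a = Gd⁴/(8D³k) = (80.2×10³)(3.3⁴)/(8·44.0³·0.78) = 17.89 → N_a = 18
Actual rate k = Gd⁴/(8D³·18) = 0.77537 N/mm
Working load F = kδ = 0.77537·25 = 19.384 N
C = 44.0/3.3 = 13.3333; K_W = (4C−1)/(4C−4)+0.615/C = 1.1069
τ_max = K_W·8FD/(πd³) = 1.1069·60.437 = 66.9 MPa
τ_max ≤ 70.5 MPa → acceptable

(a) 18 coils; (b) YES, τ_max = 66.9 MPa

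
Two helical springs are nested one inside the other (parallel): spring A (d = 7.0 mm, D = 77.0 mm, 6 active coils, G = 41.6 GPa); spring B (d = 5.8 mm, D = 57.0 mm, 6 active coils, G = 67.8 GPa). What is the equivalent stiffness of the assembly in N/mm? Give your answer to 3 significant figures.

k_A = Gd⁴/(8D³N_a) = (41.6×10³)(7.0⁴)/(8·77.0³·6) = 4.558 N/mm
k_B = Gd⁴/(8D³N_a) = (67.8×10³)(5.8⁴)/(8·57.0³·6) = 8.6313 N/mm
Parallel: k_eq = 4.558 + 8.6313 = 13.189 N/mm

13.2 N/mm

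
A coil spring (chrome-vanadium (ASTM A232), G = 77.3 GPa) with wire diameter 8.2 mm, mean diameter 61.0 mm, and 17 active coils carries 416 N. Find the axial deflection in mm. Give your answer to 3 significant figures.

k = Gd⁴/(8D³N_a) = (77.3×10³)(8.2⁴)/(8·61.0³·17) = 11.322 N/mm
δ = F/k = 416 / 11.322 = 36.744 mm

36.7 mm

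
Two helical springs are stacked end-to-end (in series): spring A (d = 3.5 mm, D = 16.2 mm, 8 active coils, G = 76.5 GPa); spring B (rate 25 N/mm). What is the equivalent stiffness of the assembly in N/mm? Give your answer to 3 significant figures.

k_A = Gd⁴/(8D³N_a) = (76.5×10³)(3.5⁴)/(8·16.2³·8) = 42.19 N/mm
Series: 1/k_eq = 1/42.19 + 1/25 = 0.063702; k_eq = 15.698 N/mm

15.7 N/mm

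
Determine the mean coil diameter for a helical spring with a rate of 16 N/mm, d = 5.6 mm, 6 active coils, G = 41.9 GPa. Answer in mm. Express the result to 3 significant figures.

37.7 mm

D = (Gd⁴/(8N_a·k))^(1/3) = (41.9×10³·5.6⁴/(8·6·16))^(1/3)
  = (53654.3)^(1/3) = 37.7168 mm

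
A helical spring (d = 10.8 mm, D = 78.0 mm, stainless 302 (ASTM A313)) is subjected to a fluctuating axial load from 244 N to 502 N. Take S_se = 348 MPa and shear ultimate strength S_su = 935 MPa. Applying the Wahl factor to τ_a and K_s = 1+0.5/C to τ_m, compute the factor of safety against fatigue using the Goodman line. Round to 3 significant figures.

7.26

C = D/d = 78.0/10.8 = 7.2222; K_W = (4C−1)/(4C−4)+0.615/C = 1.2057; K_s = 1+0.5/C = 1.0692
F_a = (F_max−F_min)/2 = 129 N; F_m = (F_max+F_min)/2 = 373 N
τ_a = K_W·8F_aD/(πd³) = 1.2057 × 20.34 = 24.524 MPa
τ_m = K_s·8F_mD/(πd³) = 1.0692 × 58.813 = 62.885 MPa
Goodman: 1/n_f = τ_a/S_se + τ_m/S_su = 24.524/348 + 62.885/935 = 0.07047 + 0.06726 = 0.13773
n_f = 1/0.13773 = 7.261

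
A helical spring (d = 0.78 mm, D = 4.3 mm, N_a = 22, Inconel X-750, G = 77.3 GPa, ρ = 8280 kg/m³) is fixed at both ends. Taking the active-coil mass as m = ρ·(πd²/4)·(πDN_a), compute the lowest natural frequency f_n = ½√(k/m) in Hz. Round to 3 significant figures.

659 Hz

k = Gd⁴/(8D³N_a) = (77.3×10³)(0.78⁴)/(8·4.3³·22) = 2.0447 N/mm = 2044.7 N/m
Wire length L = πDN_a = π·4.3·22 = 297.19 mm
m = ρ·(πd²/4)·L = 8280 × 0.47784×10⁻⁶ m² × 0.29719 m = 0.0011758 kg
f_n = ½√(k/m) = 0.5·√(2044.7/0.0011758) = 0.5·√(1.739e+06) = 659.35 Hz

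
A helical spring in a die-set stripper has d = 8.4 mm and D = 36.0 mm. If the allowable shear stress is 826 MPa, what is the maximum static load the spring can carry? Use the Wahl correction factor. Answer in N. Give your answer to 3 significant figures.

C = D/d = 36.0/8.4 = 4.2857
K_W = (4C−1)/(4C−4) + 0.615/C = 16.143/13.143 + 0.1435 = 1.3718
τ_max = K·8FD/(πd³) → F_max = τ_allow·πd³/(8DK)
F_max = 826·π·8.4³/(8·36.0·1.3718) = 1.538e+06/395.07 = 3893.1 N

3890 N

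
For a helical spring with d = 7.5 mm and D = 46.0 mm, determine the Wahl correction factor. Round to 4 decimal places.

1.2464

C = D/d = 46.0/7.5 = 6.1333
K_W = (4C−1)/(4C−4) + 0.615/C = 23.533/20.533 + 0.1003 = 1.2464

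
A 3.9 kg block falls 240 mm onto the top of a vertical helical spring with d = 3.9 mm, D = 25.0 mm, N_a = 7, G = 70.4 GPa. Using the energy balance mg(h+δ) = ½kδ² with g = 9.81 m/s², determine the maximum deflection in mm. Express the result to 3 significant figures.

33.5 mm

k = Gd⁴/(8D³N_a) = (70.4×10³)(3.9⁴)/(8·25.0³·7) = 18.613 N/mm
W = mg = 3.9 × 9.81 = 38.259 N
½kδ² − Wδ − Wh = 0 → δ = (W + √(W² + 2kWh))/k
δ = (38.259 + √(1463.8 + 341820))/18.613 = (38.259 + 585.9)/18.613 = 33.533 mm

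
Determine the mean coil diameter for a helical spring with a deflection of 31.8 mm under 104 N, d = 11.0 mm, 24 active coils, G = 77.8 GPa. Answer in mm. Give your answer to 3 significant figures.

Required rate k = F/δ = 104/31.8 = 3.2704 N/mm
D = (Gd⁴/(8N_a·k))^(1/3) = (77.8×10³·11.0⁴/(8·24·3.2704))^(1/3)
  = (1.81402e+06)^(1/3) = 121.9591 mm

122 mm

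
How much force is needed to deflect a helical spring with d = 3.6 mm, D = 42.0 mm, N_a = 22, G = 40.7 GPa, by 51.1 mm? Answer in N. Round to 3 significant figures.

k = Gd⁴/(8D³N_a) = (40.7×10³)(3.6⁴)/(8·42.0³·22) = 0.52426 N/mm
F = k·δ = 0.52426 × 51.1 = 26.79 N

26.8 N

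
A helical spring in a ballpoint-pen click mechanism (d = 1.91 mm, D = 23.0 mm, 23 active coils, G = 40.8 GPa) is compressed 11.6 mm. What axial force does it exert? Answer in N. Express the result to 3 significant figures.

k = Gd⁴/(8D³N_a) = (40.8×10³)(1.91⁴)/(8·23.0³·23) = 0.24254 N/mm
F = k·δ = 0.24254 × 11.6 = 2.8135 N

2.81 N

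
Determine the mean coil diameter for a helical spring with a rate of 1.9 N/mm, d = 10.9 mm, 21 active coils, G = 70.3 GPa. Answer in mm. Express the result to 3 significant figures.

D = (Gd⁴/(8N_a·k))^(1/3) = (70.3×10³·10.9⁴/(8·21·1.9))^(1/3)
  = (3.10884e+06)^(1/3) = 145.9484 mm

146 mm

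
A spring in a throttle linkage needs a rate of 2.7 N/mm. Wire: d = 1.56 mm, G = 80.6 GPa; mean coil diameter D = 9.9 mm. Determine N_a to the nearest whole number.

N_a = Gd⁴/(8D³k) = (80.6×10³ × 1.56⁴)/(8 × 9.9³ × 2.7)
    = 477346 / 20958.5 = 22.78 → 23 coils

23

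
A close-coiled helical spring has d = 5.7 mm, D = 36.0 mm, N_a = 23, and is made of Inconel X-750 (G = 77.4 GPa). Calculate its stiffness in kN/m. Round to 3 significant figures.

9.52 kN/m

k = Gd⁴/(8D³N_a) = (77.4×10³ × 5.7⁴) / (8 × 36.0³ × 23)
  = 8.17034e+07 / 8.5847e+06 = 9.5173 N/mm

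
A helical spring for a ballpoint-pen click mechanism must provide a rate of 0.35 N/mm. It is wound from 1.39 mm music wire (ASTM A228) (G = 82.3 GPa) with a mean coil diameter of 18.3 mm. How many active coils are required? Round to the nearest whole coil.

18

N_a = Gd⁴/(8D³k) = (82.3×10³ × 1.39⁴)/(8 × 18.3³ × 0.35)
    = 307227 / 17159.8 = 17.9 → 18 coils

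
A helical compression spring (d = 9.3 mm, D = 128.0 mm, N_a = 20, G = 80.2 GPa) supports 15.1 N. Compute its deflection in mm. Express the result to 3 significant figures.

k = Gd⁴/(8D³N_a) = (80.2×10³)(9.3⁴)/(8·128.0³·20) = 1.788 N/mm
δ = F/k = 15.1 / 1.788 = 8.4454 mm

8.45 mm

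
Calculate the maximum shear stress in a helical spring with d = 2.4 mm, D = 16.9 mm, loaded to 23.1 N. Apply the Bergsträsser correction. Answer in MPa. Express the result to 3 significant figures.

86.2 MPa

Spring index C = D/d = 16.9/2.4 = 7.0417
K_B = (4C+2)/(4C−3) = 30.167/25.167 = 1.1987
τ₀ = 8FD/(πd³) = 8·23.1·16.9/(π·2.4³) = 3123.12/43.429 = 71.913 MPa
τ_max = K·τ₀ = 1.1987 × 71.913 = 86.2 MPa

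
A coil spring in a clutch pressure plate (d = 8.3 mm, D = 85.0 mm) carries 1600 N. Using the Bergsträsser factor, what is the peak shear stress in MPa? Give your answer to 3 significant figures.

685 MPa

Spring index C = D/d = 85.0/8.3 = 10.2410
K_B = (4C+2)/(4C−3) = 42.964/37.964 = 1.1317
τ₀ = 8FD/(πd³) = 8·1600·85.0/(π·8.3³) = 1.088e+06/1796.3 = 605.68 MPa
τ_max = K·τ₀ = 1.1317 × 605.68 = 685.45 MPa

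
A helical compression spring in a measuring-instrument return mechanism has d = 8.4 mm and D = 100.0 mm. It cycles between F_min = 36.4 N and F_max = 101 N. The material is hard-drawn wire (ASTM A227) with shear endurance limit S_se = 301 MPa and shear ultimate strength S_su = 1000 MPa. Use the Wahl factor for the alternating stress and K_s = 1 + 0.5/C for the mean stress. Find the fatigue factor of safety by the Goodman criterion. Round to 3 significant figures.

C = D/d = 100.0/8.4 = 11.9048; K_W = (4C−1)/(4C−4)+0.615/C = 1.1204; K_s = 1+0.5/C = 1.0420
F_a = (F_max−F_min)/2 = 32.3 N; F_m = (F_max+F_min)/2 = 68.7 N
τ_a = K_W·8F_aD/(πd³) = 1.1204 × 13.877 = 15.549 MPa
τ_m = K_s·8F_mD/(πd³) = 1.0420 × 29.516 = 30.756 MPa
Goodman: 1/n_f = τ_a/S_se + τ_m/S_su = 15.549/301 + 30.756/1000 = 0.05166 + 0.03076 = 0.082412
n_f = 1/0.082412 = 12.13

12.1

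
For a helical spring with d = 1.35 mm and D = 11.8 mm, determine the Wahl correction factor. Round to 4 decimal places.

1.1673

C = D/d = 11.8/1.35 = 8.7407
K_W = (4C−1)/(4C−4) + 0.615/C = 33.963/30.963 + 0.0704 = 1.1673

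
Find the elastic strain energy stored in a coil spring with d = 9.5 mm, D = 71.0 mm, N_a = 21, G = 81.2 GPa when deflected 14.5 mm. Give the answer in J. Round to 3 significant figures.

1.16 J

k = Gd⁴/(8D³N_a) = (81.2×10³)(9.5⁴)/(8·71.0³·21) = 10.999 N/mm
U = ½kδ² = 0.5 × 10.999 × 14.5² = 1156.3 N·mm = 1.1563 J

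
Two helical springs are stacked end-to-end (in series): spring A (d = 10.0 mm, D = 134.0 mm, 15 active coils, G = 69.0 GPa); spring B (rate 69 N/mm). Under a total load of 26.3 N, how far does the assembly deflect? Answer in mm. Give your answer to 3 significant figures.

11.4 mm

k_A = Gd⁴/(8D³N_a) = (69.0×10³)(10.0⁴)/(8·134.0³·15) = 2.3898 N/mm
Series: 1/k_eq = 1/2.3898 + 1/69 = 0.43295; k_eq = 2.3098 N/mm
δ = F/k_eq = 26.3/2.3098 = 11.386 mm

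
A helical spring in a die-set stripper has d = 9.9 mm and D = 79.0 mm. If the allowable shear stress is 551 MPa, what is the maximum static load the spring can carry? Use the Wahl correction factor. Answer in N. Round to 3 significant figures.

2240 N

C = D/d = 79.0/9.9 = 7.9798
K_W = (4C−1)/(4C−4) + 0.615/C = 30.919/27.919 + 0.0771 = 1.1845
τ_max = K·8FD/(πd³) → F_max = τ_allow·πd³/(8DK)
F_max = 551·π·9.9³/(8·79.0·1.1845) = 1.6796e+06/748.62 = 2243.6 N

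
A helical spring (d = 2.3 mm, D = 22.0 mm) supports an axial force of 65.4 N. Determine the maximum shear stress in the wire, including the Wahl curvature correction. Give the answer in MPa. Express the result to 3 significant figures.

347 MPa

Spring index C = D/d = 22.0/2.3 = 9.5652
K_W = (4C−1)/(4C−4) + 0.615/C = 37.261/34.261 + 0.0643 = 1.1519
τ₀ = 8FD/(πd³) = 8·65.4·22.0/(π·2.3³) = 11510.4/38.224 = 301.13 MPa
τ_max = K·τ₀ = 1.1519 × 301.13 = 346.86 MPa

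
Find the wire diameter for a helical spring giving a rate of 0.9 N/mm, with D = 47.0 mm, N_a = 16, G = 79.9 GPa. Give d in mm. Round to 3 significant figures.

3.50 mm

d = (8D³N_a·k / G)^(1/4) = (8·47.0³·16·0.9 / (79.9×10³))^0.25
  = (149.69)^0.25 = 3.4978 mm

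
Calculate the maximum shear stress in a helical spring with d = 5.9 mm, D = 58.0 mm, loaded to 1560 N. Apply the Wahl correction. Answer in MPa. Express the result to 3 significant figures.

1290 MPa

Spring index C = D/d = 58.0/5.9 = 9.8305
K_W = (4C−1)/(4C−4) + 0.615/C = 38.322/35.322 + 0.0626 = 1.1475
τ₀ = 8FD/(πd³) = 8·1560·58.0/(π·5.9³) = 723840/645.22 = 1121.9 MPa
τ_max = K·τ₀ = 1.1475 × 1121.9 = 1287.3 MPa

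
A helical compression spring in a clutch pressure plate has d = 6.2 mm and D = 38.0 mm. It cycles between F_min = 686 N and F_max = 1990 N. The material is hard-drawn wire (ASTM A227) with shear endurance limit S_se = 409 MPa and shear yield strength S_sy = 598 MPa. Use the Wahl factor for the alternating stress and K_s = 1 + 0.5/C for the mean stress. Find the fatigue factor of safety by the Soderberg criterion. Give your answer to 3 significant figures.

0.559

C = D/d = 38.0/6.2 = 6.1290; K_W = (4C−1)/(4C−4)+0.615/C = 1.2466; K_s = 1+0.5/C = 1.0816
F_a = (F_max−F_min)/2 = 652 N; F_m = (F_max+F_min)/2 = 1338 N
τ_a = K_W·8F_aD/(πd³) = 1.2466 × 264.73 = 330 MPa
τ_m = K_s·8F_mD/(πd³) = 1.0816 × 543.26 = 587.57 MPa
Soderberg: 1/n_f = τ_a/S_se + τ_m/S_sy = 330/409 + 587.57/598 = 0.80684 + 0.98257 = 1.7894
n_f = 1/1.7894 = 0.5588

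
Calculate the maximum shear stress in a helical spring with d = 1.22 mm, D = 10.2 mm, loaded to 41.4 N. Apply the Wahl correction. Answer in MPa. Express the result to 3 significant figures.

Spring index C = D/d = 10.2/1.22 = 8.3607
K_W = (4C−1)/(4C−4) + 0.615/C = 32.443/29.443 + 0.0736 = 1.1755
τ₀ = 8FD/(πd³) = 8·41.4·10.2/(π·1.22³) = 3378.24/5.7047 = 592.19 MPa
τ_max = K·τ₀ = 1.1755 × 592.19 = 696.09 MPa

696 MPa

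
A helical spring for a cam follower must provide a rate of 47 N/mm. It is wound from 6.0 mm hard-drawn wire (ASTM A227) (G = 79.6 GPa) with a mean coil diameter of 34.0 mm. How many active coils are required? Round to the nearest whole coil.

N_a = Gd⁴/(8D³k) = (79.6×10³ × 6.0⁴)/(8 × 34.0³ × 47)
    = 1.03162e+08 / 1.47783e+07 = 6.981 → 7 coils

7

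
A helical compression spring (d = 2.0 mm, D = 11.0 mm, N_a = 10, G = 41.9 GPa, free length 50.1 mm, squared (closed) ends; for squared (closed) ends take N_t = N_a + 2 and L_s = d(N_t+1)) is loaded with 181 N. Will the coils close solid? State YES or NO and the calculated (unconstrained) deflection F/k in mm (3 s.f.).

k = Gd⁴/(8D³N_a) = (41.9×10³)(2.0⁴)/(8·11.0³·10) = 6.296 N/mm
N_t = 12; L_s = 2.0·13 = 26 mm; δ_solid = L₀ − L_s = 50.1 − 26 = 24.1 mm
δ = F/k = 181/6.296 = 28.748 mm
δ ≥ δ_solid → spring goes solid

YES, δ = 28.7 mm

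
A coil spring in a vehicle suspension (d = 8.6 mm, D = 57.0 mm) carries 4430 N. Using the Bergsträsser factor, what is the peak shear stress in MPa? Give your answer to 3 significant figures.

1230 MPa

Spring index C = D/d = 57.0/8.6 = 6.6279
K_B = (4C+2)/(4C−3) = 28.512/23.512 = 1.2127
τ₀ = 8FD/(πd³) = 8·4430·57.0/(π·8.6³) = 2.02008e+06/1998.2 = 1010.9 MPa
τ_max = K·τ₀ = 1.2127 × 1010.9 = 1225.9 MPa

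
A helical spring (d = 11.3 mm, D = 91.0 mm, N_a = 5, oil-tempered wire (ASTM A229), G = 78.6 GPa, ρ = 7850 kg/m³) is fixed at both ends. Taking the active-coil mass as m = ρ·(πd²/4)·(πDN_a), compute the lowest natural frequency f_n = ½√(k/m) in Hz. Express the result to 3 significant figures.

97.2 Hz

k = Gd⁴/(8D³N_a) = (78.6×10³)(11.3⁴)/(8·91.0³·5) = 42.516 N/mm = 42516 N/m
Wire length L = πDN_a = π·91.0·5 = 1429.4 mm
m = ρ·(πd²/4)·L = 7850 × 100.29×10⁻⁶ m² × 1.4294 m = 1.1253 kg
f_n = ½√(k/m) = 0.5·√(42516/1.1253) = 0.5·√(37781) = 97.187 Hz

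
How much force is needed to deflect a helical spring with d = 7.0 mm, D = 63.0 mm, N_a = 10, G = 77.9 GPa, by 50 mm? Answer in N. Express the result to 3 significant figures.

k = Gd⁴/(8D³N_a) = (77.9×10³)(7.0⁴)/(8·63.0³·10) = 9.3501 N/mm
F = k·δ = 9.3501 × 50 = 467.51 N

468 N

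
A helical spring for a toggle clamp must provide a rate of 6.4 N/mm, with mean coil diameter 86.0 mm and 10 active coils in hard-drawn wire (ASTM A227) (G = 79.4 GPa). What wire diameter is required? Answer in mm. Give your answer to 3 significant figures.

8.00 mm

d = (8D³N_a·k / G)^(1/4) = (8·86.0³·10·6.4 / (79.4×10³))^0.25
  = (4101.5)^0.25 = 8.0027 mm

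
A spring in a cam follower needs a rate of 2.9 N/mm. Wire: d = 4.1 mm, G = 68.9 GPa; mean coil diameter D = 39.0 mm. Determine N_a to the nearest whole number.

N_a = Gd⁴/(8D³k) = (68.9×10³ × 4.1⁴)/(8 × 39.0³ × 2.9)
    = 1.94695e+07 / 1.3762e+06 = 14.15 → 14 coils

14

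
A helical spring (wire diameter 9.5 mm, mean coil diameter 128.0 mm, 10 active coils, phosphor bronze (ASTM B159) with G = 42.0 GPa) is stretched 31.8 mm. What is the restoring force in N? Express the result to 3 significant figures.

k = Gd⁴/(8D³N_a) = (42.0×10³)(9.5⁴)/(8·128.0³·10) = 2.039 N/mm
F = k·δ = 2.039 × 31.8 = 64.841 N

64.8 N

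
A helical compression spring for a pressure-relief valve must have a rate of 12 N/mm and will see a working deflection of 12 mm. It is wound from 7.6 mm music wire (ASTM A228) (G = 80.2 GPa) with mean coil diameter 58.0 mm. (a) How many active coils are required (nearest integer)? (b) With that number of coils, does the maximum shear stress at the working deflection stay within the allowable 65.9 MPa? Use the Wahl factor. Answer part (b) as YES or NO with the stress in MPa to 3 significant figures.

N_a = Gd⁴/(8D³k) = (80.2×10³)(7.6⁴)/(8·58.0³·12) = 14.28 → N_a = 14
Actual rate k = Gd⁴/(8D³·14) = 12.244 N/mm
Working load F = kδ = 12.244·12 = 146.93 N
C = 58.0/7.6 = 7.6316; K_W = (4C−1)/(4C−4)+0.615/C = 1.1937
τ_max = K_W·8FD/(πd³) = 1.1937·49.435 = 59.01 MPa
τ_max ≤ 65.9 MPa → acceptable

(a) 14 coils; (b) YES, τ_max = 59.0 MPa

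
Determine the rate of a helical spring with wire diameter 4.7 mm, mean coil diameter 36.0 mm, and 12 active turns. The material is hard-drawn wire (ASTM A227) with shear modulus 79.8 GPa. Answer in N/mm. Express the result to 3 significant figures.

k = Gd⁴/(8D³N_a) = (79.8×10³ × 4.7⁴) / (8 × 36.0³ × 12)
  = 3.89399e+07 / 4.47898e+06 = 8.6939 N/mm

8.69 N/mm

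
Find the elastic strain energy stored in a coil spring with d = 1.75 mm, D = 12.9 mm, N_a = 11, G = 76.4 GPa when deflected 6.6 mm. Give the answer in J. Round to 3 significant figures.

0.0826 J

k = Gd⁴/(8D³N_a) = (76.4×10³)(1.75⁴)/(8·12.9³·11) = 3.7931 N/mm
U = ½kδ² = 0.5 × 3.7931 × 6.6² = 82.614 N·mm = 0.082614 J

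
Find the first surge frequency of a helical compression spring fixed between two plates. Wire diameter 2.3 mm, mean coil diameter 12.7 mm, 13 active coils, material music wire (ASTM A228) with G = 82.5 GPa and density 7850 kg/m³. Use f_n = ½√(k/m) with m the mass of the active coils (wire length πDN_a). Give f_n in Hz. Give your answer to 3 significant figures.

400 Hz

k = Gd⁴/(8D³N_a) = (82.5×10³)(2.3⁴)/(8·12.7³·13) = 10.837 N/mm = 10837 N/m
Wire length L = πDN_a = π·12.7·13 = 518.68 mm
m = ρ·(πd²/4)·L = 7850 × 4.1548×10⁻⁶ m² × 0.51868 m = 0.016917 kg
f_n = ½√(k/m) = 0.5·√(10837/0.016917) = 0.5·√(6.4063e+05) = 400.2 Hz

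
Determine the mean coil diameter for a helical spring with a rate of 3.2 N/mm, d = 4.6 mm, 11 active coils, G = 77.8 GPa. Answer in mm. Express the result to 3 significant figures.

D = (Gd⁴/(8N_a·k))^(1/3) = (77.8×10³·4.6⁴/(8·11·3.2))^(1/3)
  = (123702)^(1/3) = 49.8264 mm

49.8 mm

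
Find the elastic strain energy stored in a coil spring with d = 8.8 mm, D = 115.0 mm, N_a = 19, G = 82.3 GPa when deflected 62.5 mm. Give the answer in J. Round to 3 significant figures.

4.17 J

k = Gd⁴/(8D³N_a) = (82.3×10³)(8.8⁴)/(8·115.0³·19) = 2.135 N/mm
U = ½kδ² = 0.5 × 2.135 × 62.5² = 4169.9 N·mm = 4.1699 J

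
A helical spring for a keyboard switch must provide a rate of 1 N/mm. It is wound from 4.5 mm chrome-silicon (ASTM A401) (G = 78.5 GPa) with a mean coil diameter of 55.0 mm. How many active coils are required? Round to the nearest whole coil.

N_a = Gd⁴/(8D³k) = (78.5×10³ × 4.5⁴)/(8 × 55.0³ × 1)
    = 3.21899e+07 / 1.331e+06 = 24.18 → 24 coils

24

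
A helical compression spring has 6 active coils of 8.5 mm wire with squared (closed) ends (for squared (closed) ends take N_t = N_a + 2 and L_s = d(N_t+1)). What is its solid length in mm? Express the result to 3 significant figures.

squared (closed) ends: N_t = N_a + 2 = 6 + 2 = 8
L_s = d·(N_t+1) = 8.5 × 9 = 76.5 mm

76.5 mm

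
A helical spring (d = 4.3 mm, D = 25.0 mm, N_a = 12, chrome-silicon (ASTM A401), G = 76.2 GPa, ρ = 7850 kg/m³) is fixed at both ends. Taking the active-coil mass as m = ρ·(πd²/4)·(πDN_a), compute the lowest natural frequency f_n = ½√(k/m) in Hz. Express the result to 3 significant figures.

k = Gd⁴/(8D³N_a) = (76.2×10³)(4.3⁴)/(8·25.0³·12) = 17.368 N/mm = 17368 N/m
Wire length L = πDN_a = π·25.0·12 = 942.48 mm
m = ρ·(πd²/4)·L = 7850 × 14.522×10⁻⁶ m² × 0.94248 m = 0.10744 kg
f_n = ½√(k/m) = 0.5·√(17368/0.10744) = 0.5·√(1.6165e+05) = 201.03 Hz

201 Hz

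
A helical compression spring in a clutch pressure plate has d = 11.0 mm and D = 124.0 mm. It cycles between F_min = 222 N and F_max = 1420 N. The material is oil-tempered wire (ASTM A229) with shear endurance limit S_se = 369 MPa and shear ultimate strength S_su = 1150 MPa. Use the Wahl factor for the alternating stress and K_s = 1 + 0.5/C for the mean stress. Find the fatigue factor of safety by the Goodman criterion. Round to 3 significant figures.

1.64

C = D/d = 124.0/11.0 = 11.2727; K_W = (4C−1)/(4C−4)+0.615/C = 1.1276; K_s = 1+0.5/C = 1.0444
F_a = (F_max−F_min)/2 = 599 N; F_m = (F_max+F_min)/2 = 821 N
τ_a = K_W·8F_aD/(πd³) = 1.1276 × 142.11 = 160.23 MPa
τ_m = K_s·8F_mD/(πd³) = 1.0444 × 194.77 = 203.41 MPa
Goodman: 1/n_f = τ_a/S_se + τ_m/S_su = 160.23/369 + 203.41/1150 = 0.43424 + 0.17688 = 0.61112
n_f = 1/0.61112 = 1.636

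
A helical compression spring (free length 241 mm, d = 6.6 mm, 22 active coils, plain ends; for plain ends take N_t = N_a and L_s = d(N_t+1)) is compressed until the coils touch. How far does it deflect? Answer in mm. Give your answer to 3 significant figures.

N_t = 22; L_s = 6.6·23 = 151.8 mm
δ_solid = L₀ − L_s = 241 − 151.8 = 89.2 mm

89.2 mm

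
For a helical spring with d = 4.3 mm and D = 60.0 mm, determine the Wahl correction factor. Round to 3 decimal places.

1.102

C = D/d = 60.0/4.3 = 13.9535
K_W = (4C−1)/(4C−4) + 0.615/C = 54.814/51.814 + 0.0441 = 1.1020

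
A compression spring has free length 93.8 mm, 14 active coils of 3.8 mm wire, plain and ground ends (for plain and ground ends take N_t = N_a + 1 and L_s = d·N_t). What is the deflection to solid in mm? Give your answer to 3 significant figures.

36.8 mm

N_t = 15; L_s = 3.8·15 = 57 mm
δ_solid = L₀ − L_s = 93.8 − 57 = 36.8 mm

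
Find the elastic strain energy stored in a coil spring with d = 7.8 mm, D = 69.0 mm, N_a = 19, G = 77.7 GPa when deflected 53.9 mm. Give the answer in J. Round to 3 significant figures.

k = Gd⁴/(8D³N_a) = (77.7×10³)(7.8⁴)/(8·69.0³·19) = 5.7598 N/mm
U = ½kδ² = 0.5 × 5.7598 × 53.9² = 8366.7 N·mm = 8.3667 J

8.37 J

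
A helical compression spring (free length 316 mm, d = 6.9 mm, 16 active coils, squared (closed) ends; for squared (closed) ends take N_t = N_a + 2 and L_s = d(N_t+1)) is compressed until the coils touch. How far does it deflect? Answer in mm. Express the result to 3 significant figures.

N_t = 18; L_s = 6.9·19 = 131.1 mm
δ_solid = L₀ − L_s = 316 − 131.1 = 184.9 mm

185 mm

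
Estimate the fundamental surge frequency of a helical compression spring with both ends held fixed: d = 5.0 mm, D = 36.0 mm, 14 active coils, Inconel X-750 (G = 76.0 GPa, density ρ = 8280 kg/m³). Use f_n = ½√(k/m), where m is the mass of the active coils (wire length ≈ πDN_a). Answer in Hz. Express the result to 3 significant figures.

94.0 Hz

k = Gd⁴/(8D³N_a) = (76.0×10³)(5.0⁴)/(8·36.0³·14) = 9.0901 N/mm = 9090.1 N/m
Wire length L = πDN_a = π·36.0·14 = 1583.4 mm
m = ρ·(πd²/4)·L = 8280 × 19.635×10⁻⁶ m² × 1.5834 m = 0.25742 kg
f_n = ½√(k/m) = 0.5·√(9090.1/0.25742) = 0.5·√(35312) = 93.958 Hz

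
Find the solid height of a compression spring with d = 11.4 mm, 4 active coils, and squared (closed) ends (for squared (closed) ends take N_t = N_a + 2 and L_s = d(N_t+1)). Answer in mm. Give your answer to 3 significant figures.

squared (closed) ends: N_t = N_a + 2 = 4 + 2 = 6
L_s = d·(N_t+1) = 11.4 × 7 = 79.8 mm

79.8 mm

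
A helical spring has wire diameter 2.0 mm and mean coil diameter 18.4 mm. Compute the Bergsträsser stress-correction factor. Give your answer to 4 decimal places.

C = D/d = 18.4/2.0 = 9.2000
K_B = (4C+2)/(4C−3) = 38.800/33.800 = 1.1479

1.1479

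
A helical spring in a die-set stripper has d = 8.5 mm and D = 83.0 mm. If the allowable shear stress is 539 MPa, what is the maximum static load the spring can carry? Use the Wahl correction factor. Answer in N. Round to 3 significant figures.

C = D/d = 83.0/8.5 = 9.7647
K_W = (4C−1)/(4C−4) + 0.615/C = 38.059/35.059 + 0.0630 = 1.1486
τ_max = K·8FD/(πd³) → F_max = τ_allow·πd³/(8DK)
F_max = 539·π·8.5³/(8·83.0·1.1486) = 1.0399e+06/762.64 = 1363.6 N

1360 N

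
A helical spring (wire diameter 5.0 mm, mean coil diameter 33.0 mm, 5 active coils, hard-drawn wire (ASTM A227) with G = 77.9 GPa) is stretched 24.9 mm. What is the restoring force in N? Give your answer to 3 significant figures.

k = Gd⁴/(8D³N_a) = (77.9×10³)(5.0⁴)/(8·33.0³·5) = 33.87 N/mm
F = k·δ = 33.87 × 24.9 = 843.36 N

843 N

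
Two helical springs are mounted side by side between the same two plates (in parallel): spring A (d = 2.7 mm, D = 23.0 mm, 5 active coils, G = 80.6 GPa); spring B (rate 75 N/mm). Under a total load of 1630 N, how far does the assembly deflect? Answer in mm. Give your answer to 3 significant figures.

k_A = Gd⁴/(8D³N_a) = (80.6×10³)(2.7⁴)/(8·23.0³·5) = 8.8013 N/mm
Parallel: k_eq = 8.8013 + 75 = 83.801 N/mm
δ = F/k_eq = 1630/83.801 = 19.451 mm

19.5 mm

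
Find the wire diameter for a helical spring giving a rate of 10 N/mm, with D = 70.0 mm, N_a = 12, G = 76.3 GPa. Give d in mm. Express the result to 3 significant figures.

8.11 mm

d = (8D³N_a·k / G)^(1/4) = (8·70.0³·12·10 / (76.3×10³))^0.25
  = (4315.6)^0.25 = 8.1051 mm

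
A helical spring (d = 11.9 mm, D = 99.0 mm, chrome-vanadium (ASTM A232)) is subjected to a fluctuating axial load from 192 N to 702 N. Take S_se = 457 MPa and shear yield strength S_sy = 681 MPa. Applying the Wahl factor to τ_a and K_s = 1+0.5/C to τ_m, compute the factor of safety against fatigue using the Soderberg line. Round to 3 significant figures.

C = D/d = 99.0/11.9 = 8.3193; K_W = (4C−1)/(4C−4)+0.615/C = 1.1764; K_s = 1+0.5/C = 1.0601
F_a = (F_max−F_min)/2 = 255 N; F_m = (F_max+F_min)/2 = 447 N
τ_a = K_W·8F_aD/(πd³) = 1.1764 × 38.148 = 44.877 MPa
τ_m = K_s·8F_mD/(πd³) = 1.0601 × 66.872 = 70.891 MPa
Soderberg: 1/n_f = τ_a/S_se + τ_m/S_sy = 44.877/457 + 70.891/681 = 0.09820 + 0.10410 = 0.2023
n_f = 1/0.2023 = 4.943

4.94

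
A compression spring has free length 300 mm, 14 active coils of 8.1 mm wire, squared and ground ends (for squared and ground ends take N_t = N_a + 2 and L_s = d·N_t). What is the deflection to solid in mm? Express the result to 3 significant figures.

170 mm

N_t = 16; L_s = 8.1·16 = 129.6 mm
δ_solid = L₀ − L_s = 300 − 129.6 = 170.4 mm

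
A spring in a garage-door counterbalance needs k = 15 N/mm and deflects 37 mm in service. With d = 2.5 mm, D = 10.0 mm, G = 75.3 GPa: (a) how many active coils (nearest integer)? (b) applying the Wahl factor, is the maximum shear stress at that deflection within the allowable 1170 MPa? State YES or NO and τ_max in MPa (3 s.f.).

(a) 25 coils; (b) NO, τ_max = 1240 MPa

N_a = Gd⁴/(8D³k) = (75.3×10³)(2.5⁴)/(8·10.0³·15) = 24.51 → N_a = 25
Actual rate k = Gd⁴/(8D³·25) = 14.707 N/mm
Working load F = kδ = 14.707·37 = 544.16 N
C = 10.0/2.5 = 4.0000; K_W = (4C−1)/(4C−4)+0.615/C = 1.4038
τ_max = K_W·8FD/(πd³) = 1.4038·886.84 = 1244.9 MPa
τ_max > 1170 MPa → exceeds allowable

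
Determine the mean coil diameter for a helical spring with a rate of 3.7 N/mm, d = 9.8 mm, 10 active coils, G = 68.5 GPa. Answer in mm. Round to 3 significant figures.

129 mm

D = (Gd⁴/(8N_a·k))^(1/3) = (68.5×10³·9.8⁴/(8·10·3.7))^(1/3)
  = (2.13453e+06)^(1/3) = 128.7561 mm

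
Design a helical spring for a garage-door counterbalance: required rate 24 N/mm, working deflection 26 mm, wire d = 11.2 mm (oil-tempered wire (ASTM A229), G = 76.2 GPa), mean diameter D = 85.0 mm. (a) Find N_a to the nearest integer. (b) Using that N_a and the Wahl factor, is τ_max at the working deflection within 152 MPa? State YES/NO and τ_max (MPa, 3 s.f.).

N_a = Gd⁴/(8D³k) = (76.2×10³)(11.2⁴)/(8·85.0³·24) = 10.17 → N_a = 10
Actual rate k = Gd⁴/(8D³·10) = 24.405 N/mm
Working load F = kδ = 24.405·26 = 634.53 N
C = 85.0/11.2 = 7.5893; K_W = (4C−1)/(4C−4)+0.615/C = 1.1949
τ_max = K_W·8FD/(πd³) = 1.1949·97.759 = 116.81 MPa
τ_max ≤ 152 MPa → acceptable

(a) 10 coils; (b) YES, τ_max = 117 MPa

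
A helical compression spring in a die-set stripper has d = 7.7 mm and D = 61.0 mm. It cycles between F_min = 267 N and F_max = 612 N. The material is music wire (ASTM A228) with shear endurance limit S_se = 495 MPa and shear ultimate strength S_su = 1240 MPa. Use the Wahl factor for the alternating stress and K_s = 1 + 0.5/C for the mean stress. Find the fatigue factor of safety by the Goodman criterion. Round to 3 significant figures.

3.72

C = D/d = 61.0/7.7 = 7.9221; K_W = (4C−1)/(4C−4)+0.615/C = 1.1860; K_s = 1+0.5/C = 1.0631
F_a = (F_max−F_min)/2 = 172.5 N; F_m = (F_max+F_min)/2 = 439.5 N
τ_a = K_W·8F_aD/(πd³) = 1.1860 × 58.693 = 69.609 MPa
τ_m = K_s·8F_mD/(πd³) = 1.0631 × 149.54 = 158.98 MPa
Goodman: 1/n_f = τ_a/S_se + τ_m/S_su = 69.609/495 + 158.98/1240 = 0.14062 + 0.12821 = 0.26883
n_f = 1/0.26883 = 3.72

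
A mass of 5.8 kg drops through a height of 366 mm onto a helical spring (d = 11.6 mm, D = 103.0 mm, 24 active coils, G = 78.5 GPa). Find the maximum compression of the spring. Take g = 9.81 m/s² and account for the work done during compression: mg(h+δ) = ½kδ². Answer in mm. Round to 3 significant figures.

k = Gd⁴/(8D³N_a) = (78.5×10³)(11.6⁴)/(8·103.0³·24) = 6.7747 N/mm
W = mg = 5.8 × 9.81 = 56.898 N
½kδ² − Wδ − Wh = 0 → δ = (W + √(W² + 2kWh))/k
δ = (56.898 + √(3237.4 + 282161))/6.7747 = (56.898 + 534.23)/6.7747 = 87.255 mm

87.3 mm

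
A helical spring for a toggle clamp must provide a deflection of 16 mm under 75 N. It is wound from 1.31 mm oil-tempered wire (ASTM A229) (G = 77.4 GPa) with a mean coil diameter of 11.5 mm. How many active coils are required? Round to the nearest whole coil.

Required rate k = F/δ = 75/16 = 4.6875 N/mm
N_a = Gd⁴/(8D³k) = (77.4×10³ × 1.31⁴)/(8 × 11.5³ × 4.6875)
    = 227943 / 57032.8 = 3.997 → 4 coils

4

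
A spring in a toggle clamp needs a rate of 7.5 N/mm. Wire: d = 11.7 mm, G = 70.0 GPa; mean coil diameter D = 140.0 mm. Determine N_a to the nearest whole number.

N_a = Gd⁴/(8D³k) = (70.0×10³ × 11.7⁴)/(8 × 140.0³ × 7.5)
    = 1.31172e+09 / 1.6464e+08 = 7.967 → 8 coils

8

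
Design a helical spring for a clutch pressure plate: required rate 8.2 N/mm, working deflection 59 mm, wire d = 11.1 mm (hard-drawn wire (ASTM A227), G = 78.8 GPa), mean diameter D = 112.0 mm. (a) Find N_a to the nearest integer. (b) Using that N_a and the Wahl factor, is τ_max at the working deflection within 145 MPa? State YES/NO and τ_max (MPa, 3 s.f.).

(a) 13 coils; (b) YES, τ_max = 115 MPa

N_a = Gd⁴/(8D³k) = (78.8×10³)(11.1⁴)/(8·112.0³·8.2) = 12.98 → N_a = 13
Actual rate k = Gd⁴/(8D³·13) = 8.1871 N/mm
Working load F = kδ = 8.1871·59 = 483.04 N
C = 112.0/11.1 = 10.0901; K_W = (4C−1)/(4C−4)+0.615/C = 1.1435
τ_max = K_W·8FD/(πd³) = 1.1435·100.73 = 115.18 MPa
τ_max ≤ 145 MPa → acceptable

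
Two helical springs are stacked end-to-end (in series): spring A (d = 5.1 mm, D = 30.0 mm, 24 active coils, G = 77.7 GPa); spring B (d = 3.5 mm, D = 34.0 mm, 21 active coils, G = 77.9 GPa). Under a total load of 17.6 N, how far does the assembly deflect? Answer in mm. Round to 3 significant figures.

k_A = Gd⁴/(8D³N_a) = (77.7×10³)(5.1⁴)/(8·30.0³·24) = 10.14 N/mm
k_B = Gd⁴/(8D³N_a) = (77.9×10³)(3.5⁴)/(8·34.0³·21) = 1.7704 N/mm
Series: 1/k_eq = 1/10.14 + 1/1.7704 = 0.66347; k_eq = 1.5072 N/mm
δ = F/k_eq = 17.6/1.5072 = 11.677 mm

11.7 mm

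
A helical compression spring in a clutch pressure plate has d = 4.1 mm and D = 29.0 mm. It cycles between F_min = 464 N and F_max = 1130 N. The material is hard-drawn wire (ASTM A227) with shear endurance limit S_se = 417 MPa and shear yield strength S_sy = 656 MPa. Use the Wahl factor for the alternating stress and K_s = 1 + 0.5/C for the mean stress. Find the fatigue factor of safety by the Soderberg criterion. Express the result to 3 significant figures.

0.412

C = D/d = 29.0/4.1 = 7.0732; K_W = (4C−1)/(4C−4)+0.615/C = 1.2104; K_s = 1+0.5/C = 1.0707
F_a = (F_max−F_min)/2 = 333 N; F_m = (F_max+F_min)/2 = 797 N
τ_a = K_W·8F_aD/(πd³) = 1.2104 × 356.8 = 431.89 MPa
τ_m = K_s·8F_mD/(πd³) = 1.0707 × 853.97 = 914.34 MPa
Soderberg: 1/n_f = τ_a/S_se + τ_m/S_sy = 431.89/417 + 914.34/656 = 1.03571 + 1.39381 = 2.4295
n_f = 1/2.4295 = 0.4116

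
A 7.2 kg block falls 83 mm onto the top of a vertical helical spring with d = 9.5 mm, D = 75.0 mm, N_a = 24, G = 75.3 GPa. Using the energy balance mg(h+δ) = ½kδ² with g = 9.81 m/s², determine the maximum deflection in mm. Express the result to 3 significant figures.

k = Gd⁴/(8D³N_a) = (75.3×10³)(9.5⁴)/(8·75.0³·24) = 7.5719 N/mm
W = mg = 7.2 × 9.81 = 70.632 N
½kδ² − Wδ − Wh = 0 → δ = (W + √(W² + 2kWh))/k
δ = (70.632 + √(4988.9 + 88779.8))/7.5719 = (70.632 + 306.22)/7.5719 = 49.769 mm

49.8 mm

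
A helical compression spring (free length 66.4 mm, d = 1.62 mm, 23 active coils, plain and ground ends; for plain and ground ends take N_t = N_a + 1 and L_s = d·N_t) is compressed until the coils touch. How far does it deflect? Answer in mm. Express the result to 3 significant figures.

27.5 mm

N_t = 24; L_s = 1.62·24 = 38.88 mm
δ_solid = L₀ − L_s = 66.4 − 38.88 = 27.52 mm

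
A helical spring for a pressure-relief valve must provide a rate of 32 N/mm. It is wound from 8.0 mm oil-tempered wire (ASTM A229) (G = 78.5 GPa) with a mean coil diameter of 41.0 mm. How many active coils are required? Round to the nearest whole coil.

N_a = Gd⁴/(8D³k) = (78.5×10³ × 8.0⁴)/(8 × 41.0³ × 32)
    = 3.21536e+08 / 1.76438e+07 = 18.22 → 18 coils

18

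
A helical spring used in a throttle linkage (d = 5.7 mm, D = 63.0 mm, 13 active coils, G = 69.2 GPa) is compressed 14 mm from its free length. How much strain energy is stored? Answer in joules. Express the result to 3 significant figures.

0.275 J

k = Gd⁴/(8D³N_a) = (69.2×10³)(5.7⁴)/(8·63.0³·13) = 2.809 N/mm
U = ½kδ² = 0.5 × 2.809 × 14² = 275.28 N·mm = 0.27528 J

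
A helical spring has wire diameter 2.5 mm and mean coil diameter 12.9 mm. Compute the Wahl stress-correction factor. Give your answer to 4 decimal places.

C = D/d = 12.9/2.5 = 5.1600
K_W = (4C−1)/(4C−4) + 0.615/C = 19.640/16.640 + 0.1192 = 1.2995

1.2995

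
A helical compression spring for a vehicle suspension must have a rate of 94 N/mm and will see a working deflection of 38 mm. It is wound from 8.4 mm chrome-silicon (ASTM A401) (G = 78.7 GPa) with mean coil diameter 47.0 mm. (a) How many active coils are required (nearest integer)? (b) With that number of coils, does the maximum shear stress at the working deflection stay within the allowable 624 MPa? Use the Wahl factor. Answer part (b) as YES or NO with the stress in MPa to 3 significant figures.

N_a = Gd⁴/(8D³k) = (78.7×10³)(8.4⁴)/(8·47.0³·94) = 5.019 → N_a = 5
Actual rate k = Gd⁴/(8D³·5) = 94.349 N/mm
Working load F = kδ = 94.349·38 = 3585.3 N
C = 47.0/8.4 = 5.5952; K_W = (4C−1)/(4C−4)+0.615/C = 1.2731
τ_max = K_W·8FD/(πd³) = 1.2731·723.97 = 921.71 MPa
τ_max > 624 MPa → exceeds allowable

(a) 5 coils; (b) NO, τ_max = 922 MPa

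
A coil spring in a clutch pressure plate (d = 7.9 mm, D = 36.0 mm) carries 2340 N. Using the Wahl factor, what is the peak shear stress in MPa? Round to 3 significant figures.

586 MPa

Spring index C = D/d = 36.0/7.9 = 4.5570
K_W = (4C−1)/(4C−4) + 0.615/C = 17.228/14.228 + 0.1350 = 1.3458
τ₀ = 8FD/(πd³) = 8·2340·36.0/(π·7.9³) = 673920/1548.9 = 435.09 MPa
τ_max = K·τ₀ = 1.3458 × 435.09 = 585.55 MPa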